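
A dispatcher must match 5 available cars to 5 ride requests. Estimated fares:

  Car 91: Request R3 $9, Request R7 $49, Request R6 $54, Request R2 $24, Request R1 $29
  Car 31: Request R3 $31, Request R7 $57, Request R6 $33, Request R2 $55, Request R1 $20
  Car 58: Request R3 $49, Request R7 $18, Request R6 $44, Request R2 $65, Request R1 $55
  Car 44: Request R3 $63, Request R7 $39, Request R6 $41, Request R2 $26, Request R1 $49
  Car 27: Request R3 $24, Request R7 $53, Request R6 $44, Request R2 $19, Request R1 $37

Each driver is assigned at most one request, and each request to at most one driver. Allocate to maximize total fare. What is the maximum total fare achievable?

Optimal: Car 91→Request R6 ($54), Car 31→Request R2 ($55), Car 58→Request R1 ($55), Car 44→Request R3 ($63), Car 27→Request R7 ($53) — total 54+55+55+63+53 = $280.
Row-greedy (each driver in turn takes its best remaining request) gives $276, worse by 4.
Swapping Car 31↔Car 58 (Car 31→Request R1 $20, Car 58→Request R2 $65) loses 25.

Max total: $280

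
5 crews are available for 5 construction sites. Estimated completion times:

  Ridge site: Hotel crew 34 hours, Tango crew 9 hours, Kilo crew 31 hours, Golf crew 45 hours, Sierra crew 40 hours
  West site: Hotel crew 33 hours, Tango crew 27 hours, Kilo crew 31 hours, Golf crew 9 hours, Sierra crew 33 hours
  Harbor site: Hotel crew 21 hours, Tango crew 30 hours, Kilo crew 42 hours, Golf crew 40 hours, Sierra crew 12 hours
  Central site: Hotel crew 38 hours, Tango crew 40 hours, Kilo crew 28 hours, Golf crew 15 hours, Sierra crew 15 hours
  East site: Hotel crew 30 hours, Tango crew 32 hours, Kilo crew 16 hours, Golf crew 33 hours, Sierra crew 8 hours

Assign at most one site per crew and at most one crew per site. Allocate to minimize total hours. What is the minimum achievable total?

Optimal: Hotel crew→Harbor site (21 hours), Tango crew→Ridge site (9 hours), Kilo crew→East site (16 hours), Golf crew→West site (9 hours), Sierra crew→Central site (15 hours) — total 21+9+16+9+15 = 70 hours.
Column-greedy (each site in turn goes to its cheapest remaining crew) gives 88 hours, worse by 18.

Min total: 70 hours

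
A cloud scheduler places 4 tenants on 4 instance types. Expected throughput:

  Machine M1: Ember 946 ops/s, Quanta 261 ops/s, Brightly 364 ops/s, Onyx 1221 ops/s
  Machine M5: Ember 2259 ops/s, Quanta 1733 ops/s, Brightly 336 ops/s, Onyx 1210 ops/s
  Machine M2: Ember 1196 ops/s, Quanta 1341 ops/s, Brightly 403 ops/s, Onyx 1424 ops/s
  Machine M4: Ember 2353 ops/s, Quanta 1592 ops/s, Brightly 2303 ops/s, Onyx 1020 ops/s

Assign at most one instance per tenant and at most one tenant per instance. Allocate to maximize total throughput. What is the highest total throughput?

Optimal: Ember→Machine M5 (2259 ops/s), Quanta→Machine M2 (1341 ops/s), Brightly→Machine M4 (2303 ops/s), Onyx→Machine M1 (1221 ops/s) — total 2259+1341+2303+1221 = 7124 ops/s.
Max-entry greedy (repeatedly take the single best remaining cell) gives 5874 ops/s, worse by 1250.
Next-best assignment: Ember→Machine M2, Quanta→Machine M5, Brightly→Machine M4, Onyx→Machine M1 = 6453 ops/s.

Maximum total: 7124 ops/s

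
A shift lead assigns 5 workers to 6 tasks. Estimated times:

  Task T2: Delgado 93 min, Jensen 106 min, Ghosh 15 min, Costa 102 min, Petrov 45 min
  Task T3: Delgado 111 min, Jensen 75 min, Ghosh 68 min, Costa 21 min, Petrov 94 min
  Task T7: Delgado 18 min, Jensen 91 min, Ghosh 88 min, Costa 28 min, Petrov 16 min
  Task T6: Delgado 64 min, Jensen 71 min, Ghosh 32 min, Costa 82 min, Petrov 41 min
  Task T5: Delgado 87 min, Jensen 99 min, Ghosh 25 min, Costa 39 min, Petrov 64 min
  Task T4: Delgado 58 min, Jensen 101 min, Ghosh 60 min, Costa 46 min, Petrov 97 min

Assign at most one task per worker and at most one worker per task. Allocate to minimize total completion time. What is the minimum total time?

Minimum total: 180 min

Optimal: Delgado→Task T7 (18 min), Jensen→Task T6 (71 min), Ghosh→Task T5 (25 min), Costa→Task T3 (21 min), Petrov→Task T2 (45 min) — total 18+71+25+21+45 = 180 min.
Column-greedy (each task in turn goes to its cheapest remaining worker) gives 215 min, worse by 35.
Next-best assignment: Delgado→Task T4, Jensen→Task T6, Ghosh→Task T2, Costa→Task T3, Petrov→Task T7 = 181 min.
Swapping Costa↔Delgado (Costa→Task T7 28 min, Delgado→Task T3 111 min) adds 100.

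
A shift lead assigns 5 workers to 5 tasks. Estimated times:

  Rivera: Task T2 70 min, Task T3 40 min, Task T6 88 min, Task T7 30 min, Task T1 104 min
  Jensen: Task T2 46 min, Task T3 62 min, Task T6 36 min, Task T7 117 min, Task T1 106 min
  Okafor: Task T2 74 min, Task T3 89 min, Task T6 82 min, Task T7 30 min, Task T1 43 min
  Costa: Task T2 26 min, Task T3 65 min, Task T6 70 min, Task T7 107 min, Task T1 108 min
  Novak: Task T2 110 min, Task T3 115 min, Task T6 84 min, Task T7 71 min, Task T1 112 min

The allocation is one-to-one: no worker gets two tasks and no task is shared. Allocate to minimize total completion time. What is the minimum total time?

Optimal: Rivera→Task T3 (40 min), Jensen→Task T6 (36 min), Okafor→Task T1 (43 min), Costa→Task T2 (26 min), Novak→Task T7 (71 min) — total 40+36+43+26+71 = 216 min.
Column-greedy (each task in turn goes to its cheapest remaining worker) gives 244 min, worse by 28.
Next-best assignment: Rivera→Task T3, Jensen→Task T6, Okafor→Task T7, Costa→Task T2, Novak→Task T1 = 244 min.
Every other assignment is strictly worse.

Min total: 216 min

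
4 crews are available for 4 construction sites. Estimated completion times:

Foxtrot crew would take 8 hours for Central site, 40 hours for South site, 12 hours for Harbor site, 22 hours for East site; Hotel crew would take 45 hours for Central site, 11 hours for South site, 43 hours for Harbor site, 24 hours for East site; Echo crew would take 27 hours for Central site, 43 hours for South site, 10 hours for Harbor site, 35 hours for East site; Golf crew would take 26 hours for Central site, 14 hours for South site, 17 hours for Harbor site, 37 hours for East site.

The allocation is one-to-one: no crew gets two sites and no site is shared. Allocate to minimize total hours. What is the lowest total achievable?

Optimal: Foxtrot crew→Central site (8 hours), Hotel crew→East site (24 hours), Echo crew→Harbor site (10 hours), Golf crew→South site (14 hours) — total 8+24+10+14 = 56 hours.
Min-entry greedy (repeatedly take the single cheapest remaining cell) gives 66 hours, worse by 10.
Swapping Foxtrot crew↔Golf crew (Foxtrot crew→South site 40 hours, Golf crew→Central site 26 hours) adds 44.

Minimum total: 56 hours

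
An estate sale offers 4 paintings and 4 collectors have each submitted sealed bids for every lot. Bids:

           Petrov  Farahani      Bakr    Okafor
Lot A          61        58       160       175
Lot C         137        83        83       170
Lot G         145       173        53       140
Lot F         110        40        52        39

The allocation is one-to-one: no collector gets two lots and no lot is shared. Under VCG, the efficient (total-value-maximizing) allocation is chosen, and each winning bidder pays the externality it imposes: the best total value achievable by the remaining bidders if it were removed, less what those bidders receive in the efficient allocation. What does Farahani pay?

Efficient allocation: Petrov→Lot F ($110), Farahani→Lot G ($173), Bakr→Lot A ($160), Okafor→Lot C ($170); total welfare W = $613.
Farahani receives Lot G at value $173, so the others get W − 173 = $440.
Without Farahani: best allocation of the remaining 3 bidders over all 4 lots is Petrov→Lot G ($145), Bakr→Lot A ($160), Okafor→Lot C ($170), total $475.
VCG payment = (others' best without Farahani) − (others' welfare with Farahani) = 475 − 440 = $35.

Farahani pays $35.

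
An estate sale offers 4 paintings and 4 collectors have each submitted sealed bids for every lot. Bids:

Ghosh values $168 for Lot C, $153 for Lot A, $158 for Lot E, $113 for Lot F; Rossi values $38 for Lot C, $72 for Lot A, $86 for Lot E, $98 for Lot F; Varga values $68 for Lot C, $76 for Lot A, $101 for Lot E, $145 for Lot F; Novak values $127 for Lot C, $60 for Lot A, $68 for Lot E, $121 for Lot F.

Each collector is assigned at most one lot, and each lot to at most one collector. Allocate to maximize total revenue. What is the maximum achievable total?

This is the linear assignment problem.
Optimal: Ghosh→Lot A ($153), Rossi→Lot E ($86), Varga→Lot F ($145), Novak→Lot C ($127) — total 153+86+145+127 = $511.
Row-greedy (each collector in turn takes its best remaining lot) gives $427, worse by 84.
No other one-to-one assignment exceeds $511.

Max total: $511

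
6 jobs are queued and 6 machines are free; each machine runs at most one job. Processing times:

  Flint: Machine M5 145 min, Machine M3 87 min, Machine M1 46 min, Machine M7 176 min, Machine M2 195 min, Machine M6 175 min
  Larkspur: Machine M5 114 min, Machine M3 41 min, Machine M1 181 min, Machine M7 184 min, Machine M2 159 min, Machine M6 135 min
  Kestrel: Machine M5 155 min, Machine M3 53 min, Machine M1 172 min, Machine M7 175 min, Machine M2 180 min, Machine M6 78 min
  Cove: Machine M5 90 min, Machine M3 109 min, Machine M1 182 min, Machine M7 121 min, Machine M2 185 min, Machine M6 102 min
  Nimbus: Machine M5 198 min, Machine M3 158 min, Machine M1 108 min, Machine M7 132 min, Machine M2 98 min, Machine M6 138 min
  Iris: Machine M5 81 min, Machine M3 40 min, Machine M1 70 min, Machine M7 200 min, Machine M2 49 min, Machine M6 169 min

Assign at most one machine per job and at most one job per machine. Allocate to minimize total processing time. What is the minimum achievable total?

Minimum total: 436 min

Optimal: Flint→Machine M1 (46 min), Larkspur→Machine M3 (41 min), Kestrel→Machine M6 (78 min), Cove→Machine M5 (90 min), Nimbus→Machine M7 (132 min), Iris→Machine M2 (49 min) — total 46+41+78+90+132+49 = 436 min.
Row-greedy (each job in turn takes its cheapest remaining machine) gives 553 min, worse by 117.
Next-best assignment: Flint→Machine M1, Larkspur→Machine M3, Kestrel→Machine M6, Cove→Machine M7, Nimbus→Machine M2, Iris→Machine M5 = 465 min.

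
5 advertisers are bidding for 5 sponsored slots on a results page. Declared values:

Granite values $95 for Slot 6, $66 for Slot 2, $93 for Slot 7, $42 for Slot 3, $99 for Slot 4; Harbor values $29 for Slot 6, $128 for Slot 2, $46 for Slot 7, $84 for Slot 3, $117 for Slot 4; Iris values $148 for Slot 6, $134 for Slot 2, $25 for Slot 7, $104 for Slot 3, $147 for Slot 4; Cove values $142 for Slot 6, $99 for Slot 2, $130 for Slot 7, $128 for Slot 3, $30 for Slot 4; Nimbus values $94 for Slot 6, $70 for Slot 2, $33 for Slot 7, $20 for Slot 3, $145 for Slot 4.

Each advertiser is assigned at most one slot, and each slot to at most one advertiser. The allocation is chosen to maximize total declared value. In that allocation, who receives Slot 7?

Granite receives Slot 7.

This is the linear assignment problem.
Optimal: Granite→Slot 7 ($93), Harbor→Slot 2 ($128), Iris→Slot 6 ($148), Cove→Slot 3 ($128), Nimbus→Slot 4 ($145) — total 93+128+148+128+145 = $642.
Column-greedy (each slot in turn goes to its best remaining advertiser) gives $593, worse by 49.
Granite's own top slot is Slot 4 ($99), but forcing Granite→Slot 4 and reassigning the rest optimally gives only $555 — worse by 87.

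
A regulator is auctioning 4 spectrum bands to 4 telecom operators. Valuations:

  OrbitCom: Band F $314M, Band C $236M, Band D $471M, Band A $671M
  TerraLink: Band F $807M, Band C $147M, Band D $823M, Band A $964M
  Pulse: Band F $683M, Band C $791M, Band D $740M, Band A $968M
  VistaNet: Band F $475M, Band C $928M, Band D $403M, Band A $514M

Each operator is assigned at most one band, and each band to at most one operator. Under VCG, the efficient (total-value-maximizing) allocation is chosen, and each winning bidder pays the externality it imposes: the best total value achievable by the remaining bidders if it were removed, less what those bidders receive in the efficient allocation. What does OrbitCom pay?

OrbitCom pays $16M.

Efficient allocation: OrbitCom→Band D ($471M), TerraLink→Band F ($807M), Pulse→Band A ($968M), VistaNet→Band C ($928M); total welfare W = $3174M.
OrbitCom receives Band D at value $471M, so the others get W − 471 = $2703M.
Without OrbitCom: best allocation of the remaining 3 bidders over all 4 bands is TerraLink→Band D ($823M), Pulse→Band A ($968M), VistaNet→Band C ($928M), total $2719M.
VCG payment = (others' best without OrbitCom) − (others' welfare with OrbitCom) = 2719 − 2703 = $16M.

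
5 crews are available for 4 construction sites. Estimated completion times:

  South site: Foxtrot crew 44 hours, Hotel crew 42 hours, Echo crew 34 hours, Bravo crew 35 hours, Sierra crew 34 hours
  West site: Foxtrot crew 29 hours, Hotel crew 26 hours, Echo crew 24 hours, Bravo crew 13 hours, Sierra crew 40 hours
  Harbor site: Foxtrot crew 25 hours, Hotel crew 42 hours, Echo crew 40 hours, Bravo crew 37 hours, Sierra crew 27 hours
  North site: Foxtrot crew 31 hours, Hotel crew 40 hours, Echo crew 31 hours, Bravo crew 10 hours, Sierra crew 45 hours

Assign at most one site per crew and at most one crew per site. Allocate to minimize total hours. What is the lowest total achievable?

Min total: 93 hours

Treat this as an assignment problem: match each crew to one site.
Optimal: Sierra crew→South site (34 hours), Echo crew→West site (24 hours), Foxtrot crew→Harbor site (25 hours), Bravo crew→North site (10 hours) — total 34+24+25+10 = 93 hours.
Column-greedy (each site in turn goes to its cheapest remaining crew) gives 112 hours, worse by 19.
Next-best assignment: Echo crew→South site, Hotel crew→West site, Foxtrot crew→Harbor site, Bravo crew→North site = 95 hours.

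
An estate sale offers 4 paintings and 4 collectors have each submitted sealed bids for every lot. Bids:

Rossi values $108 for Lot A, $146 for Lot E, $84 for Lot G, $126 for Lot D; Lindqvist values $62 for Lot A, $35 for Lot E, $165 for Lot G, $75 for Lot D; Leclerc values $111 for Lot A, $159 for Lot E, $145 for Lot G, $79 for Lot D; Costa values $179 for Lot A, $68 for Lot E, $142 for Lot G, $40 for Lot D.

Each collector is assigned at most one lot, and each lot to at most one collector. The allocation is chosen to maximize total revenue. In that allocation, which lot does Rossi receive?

Rossi receives Lot D.

This is the linear assignment problem.
Optimal: Rossi→Lot D ($126), Lindqvist→Lot G ($165), Leclerc→Lot E ($159), Costa→Lot A ($179) — total 126+165+159+179 = $629.
Row-greedy (each collector in turn takes its best remaining lot) gives $462, worse by 167.
No other one-to-one assignment exceeds $629.
Rossi's own top lot is Lot E ($146), but forcing Rossi→Lot E and reassigning the rest optimally gives only $569 — worse by 60.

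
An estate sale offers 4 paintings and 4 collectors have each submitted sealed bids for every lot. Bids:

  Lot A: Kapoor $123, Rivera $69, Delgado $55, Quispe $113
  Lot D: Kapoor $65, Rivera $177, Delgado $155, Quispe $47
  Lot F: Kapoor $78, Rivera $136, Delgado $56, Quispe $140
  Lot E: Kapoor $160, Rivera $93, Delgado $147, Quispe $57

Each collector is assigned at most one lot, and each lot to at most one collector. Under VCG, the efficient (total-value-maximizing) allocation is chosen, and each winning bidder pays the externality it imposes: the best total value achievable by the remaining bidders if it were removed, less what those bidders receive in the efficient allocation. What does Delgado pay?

Delgado pays $37.

Efficient allocation: Kapoor→Lot A ($123), Rivera→Lot D ($177), Delgado→Lot E ($147), Quispe→Lot F ($140); total welfare W = $587.
Delgado receives Lot E at value $147, so the others get W − 147 = $440.
Without Delgado: best allocation of the remaining 3 bidders over all 4 lots is Kapoor→Lot E ($160), Rivera→Lot D ($177), Quispe→Lot F ($140), total $477.
VCG payment = (others' best without Delgado) − (others' welfare with Delgado) = 477 − 440 = $37.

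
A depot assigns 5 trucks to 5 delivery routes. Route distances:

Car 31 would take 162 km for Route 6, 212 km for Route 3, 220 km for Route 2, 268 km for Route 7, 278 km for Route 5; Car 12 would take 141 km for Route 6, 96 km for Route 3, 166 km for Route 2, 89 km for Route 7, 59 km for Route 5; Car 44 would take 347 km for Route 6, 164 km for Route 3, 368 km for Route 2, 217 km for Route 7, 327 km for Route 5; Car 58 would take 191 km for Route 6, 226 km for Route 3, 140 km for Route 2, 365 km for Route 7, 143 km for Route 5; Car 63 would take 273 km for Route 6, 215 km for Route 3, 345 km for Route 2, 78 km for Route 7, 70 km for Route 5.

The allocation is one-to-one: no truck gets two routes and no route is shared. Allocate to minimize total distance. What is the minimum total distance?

Optimal: Car 31→Route 6 (162 km), Car 12→Route 5 (59 km), Car 44→Route 3 (164 km), Car 58→Route 2 (140 km), Car 63→Route 7 (78 km) — total 162+59+164+140+78 = 603 km.
Next-best assignment: Car 31→Route 6, Car 12→Route 7, Car 44→Route 3, Car 58→Route 2, Car 63→Route 5 = 625 km.
Checked against all permutations: 603 km is optimal.

Minimum total: 603 km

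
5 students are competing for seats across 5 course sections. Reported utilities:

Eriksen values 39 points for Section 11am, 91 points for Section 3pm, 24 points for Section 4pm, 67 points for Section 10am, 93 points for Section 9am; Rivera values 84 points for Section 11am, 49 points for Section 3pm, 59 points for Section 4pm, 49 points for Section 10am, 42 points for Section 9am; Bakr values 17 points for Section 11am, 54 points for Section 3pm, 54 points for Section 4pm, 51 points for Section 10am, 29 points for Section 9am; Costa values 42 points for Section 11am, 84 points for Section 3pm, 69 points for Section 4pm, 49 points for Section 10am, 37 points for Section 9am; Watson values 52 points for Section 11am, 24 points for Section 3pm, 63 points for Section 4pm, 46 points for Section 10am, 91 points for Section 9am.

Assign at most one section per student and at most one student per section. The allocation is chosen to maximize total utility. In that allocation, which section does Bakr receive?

Bakr receives Section 10am.

Optimal: Eriksen→Section 3pm (91 points), Rivera→Section 11am (84 points), Bakr→Section 10am (51 points), Costa→Section 4pm (69 points), Watson→Section 9am (91 points) — total 91+84+51+69+91 = 386 points.
Row-greedy (each student in turn takes its best remaining section) gives 346 points, worse by 40.
Next-best assignment: Eriksen→Section 10am, Rivera→Section 11am, Bakr→Section 4pm, Costa→Section 3pm, Watson→Section 9am = 380 points.
Every other assignment is strictly worse.
Bakr's own top section is Section 3pm (54 points), but forcing Bakr→Section 3pm and reassigning the rest optimally gives only 365 points — worse by 21.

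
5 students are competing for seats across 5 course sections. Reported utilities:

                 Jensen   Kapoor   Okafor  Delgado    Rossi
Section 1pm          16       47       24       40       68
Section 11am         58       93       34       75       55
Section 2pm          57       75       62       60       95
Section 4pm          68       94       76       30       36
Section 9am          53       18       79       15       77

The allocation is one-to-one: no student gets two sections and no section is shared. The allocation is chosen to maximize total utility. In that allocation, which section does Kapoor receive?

Optimal: Jensen→Section 4pm (68 points), Kapoor→Section 11am (93 points), Okafor→Section 9am (79 points), Delgado→Section 1pm (40 points), Rossi→Section 2pm (95 points) — total 68+93+79+40+95 = 375 points.
Column-greedy (each section in turn goes to its best remaining student) gives 306 points, worse by 69.
Kapoor's own top section is Section 4pm (94 points), but forcing Kapoor→Section 4pm and reassigning the rest optimally gives only 373 points — worse by 2.

Kapoor receives Section 11am.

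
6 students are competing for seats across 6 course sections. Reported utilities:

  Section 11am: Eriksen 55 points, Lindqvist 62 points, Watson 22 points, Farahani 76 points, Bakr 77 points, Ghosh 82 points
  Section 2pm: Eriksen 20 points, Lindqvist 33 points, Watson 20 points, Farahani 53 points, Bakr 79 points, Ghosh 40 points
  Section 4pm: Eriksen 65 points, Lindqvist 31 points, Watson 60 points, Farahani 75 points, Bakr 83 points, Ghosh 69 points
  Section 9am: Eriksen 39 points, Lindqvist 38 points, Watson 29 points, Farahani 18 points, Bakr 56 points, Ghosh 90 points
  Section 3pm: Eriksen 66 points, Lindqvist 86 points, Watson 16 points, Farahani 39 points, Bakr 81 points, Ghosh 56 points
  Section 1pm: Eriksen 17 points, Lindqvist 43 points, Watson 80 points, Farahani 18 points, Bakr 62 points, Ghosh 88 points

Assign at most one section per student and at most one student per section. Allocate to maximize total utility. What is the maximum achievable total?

This is the linear assignment problem.
Optimal: Eriksen→Section 4pm (65 points), Lindqvist→Section 3pm (86 points), Watson→Section 1pm (80 points), Farahani→Section 11am (76 points), Bakr→Section 2pm (79 points), Ghosh→Section 9am (90 points) — total 65+86+80+76+79+90 = 476 points.
No other one-to-one assignment exceeds 476 points.

Maximum total: 476 points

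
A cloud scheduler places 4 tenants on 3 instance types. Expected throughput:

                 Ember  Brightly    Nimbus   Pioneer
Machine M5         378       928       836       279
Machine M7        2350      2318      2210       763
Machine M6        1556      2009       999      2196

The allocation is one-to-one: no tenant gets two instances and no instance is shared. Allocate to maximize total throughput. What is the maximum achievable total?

Treat this as an assignment problem: match each tenant to one instance.
Optimal: Brightly→Machine M5 (928 ops/s), Ember→Machine M7 (2350 ops/s), Pioneer→Machine M6 (2196 ops/s) — total 928+2350+2196 = 5474 ops/s.
Row-greedy (each tenant in turn takes its best remaining instance) gives 5195 ops/s, worse by 279.
Next-best assignment: Nimbus→Machine M5, Ember→Machine M7, Pioneer→Machine M6 = 5382 ops/s.
No other one-to-one assignment exceeds 5474 ops/s.

Maximum total: 5474 ops/s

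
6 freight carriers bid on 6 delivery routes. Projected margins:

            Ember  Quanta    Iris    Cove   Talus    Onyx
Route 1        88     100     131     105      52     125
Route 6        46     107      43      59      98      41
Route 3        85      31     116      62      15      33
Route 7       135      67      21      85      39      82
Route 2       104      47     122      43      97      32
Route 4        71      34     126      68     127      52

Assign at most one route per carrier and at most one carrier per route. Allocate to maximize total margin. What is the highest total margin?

Max total: $678k

Optimal: Ember→Route 7 ($135k), Quanta→Route 6 ($107k), Iris→Route 2 ($122k), Cove→Route 3 ($62k), Talus→Route 4 ($127k), Onyx→Route 1 ($125k) — total 135+107+122+62+127+125 = $678k.
Next-best assignment: Ember→Route 2, Quanta→Route 6, Iris→Route 3, Cove→Route 7, Talus→Route 4, Onyx→Route 1 = $664k.
Swapping Talus↔Cove (Talus→Route 3 $15k, Cove→Route 4 $68k) loses 106.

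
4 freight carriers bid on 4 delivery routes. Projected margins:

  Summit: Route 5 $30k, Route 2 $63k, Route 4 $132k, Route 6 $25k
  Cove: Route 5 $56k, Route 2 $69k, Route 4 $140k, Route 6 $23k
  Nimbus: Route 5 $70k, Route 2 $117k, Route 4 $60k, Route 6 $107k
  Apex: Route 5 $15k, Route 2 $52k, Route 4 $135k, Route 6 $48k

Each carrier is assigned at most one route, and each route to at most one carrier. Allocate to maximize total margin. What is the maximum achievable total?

Maximum total: $361k

Treat this as an assignment problem: match each carrier to one route.
Optimal: Summit→Route 2 ($63k), Cove→Route 5 ($56k), Nimbus→Route 6 ($107k), Apex→Route 4 ($135k) — total 63+56+107+135 = $361k.
Max-entry greedy (repeatedly take the single best remaining cell) gives $335k, worse by 26.
Next-best assignment: Summit→Route 4, Cove→Route 5, Nimbus→Route 2, Apex→Route 6 = $353k.
No other one-to-one assignment exceeds $361k.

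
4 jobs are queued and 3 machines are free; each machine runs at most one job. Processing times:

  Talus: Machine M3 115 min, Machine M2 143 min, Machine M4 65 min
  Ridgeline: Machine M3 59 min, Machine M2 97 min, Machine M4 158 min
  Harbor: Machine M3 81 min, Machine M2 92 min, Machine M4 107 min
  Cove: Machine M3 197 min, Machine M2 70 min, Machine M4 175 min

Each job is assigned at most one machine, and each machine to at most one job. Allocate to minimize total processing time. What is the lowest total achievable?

Minimum total: 194 min

This is the linear assignment problem.
Optimal: Ridgeline→Machine M3 (59 min), Cove→Machine M2 (70 min), Talus→Machine M4 (65 min) — total 59+70+65 = 194 min.
Row-greedy (each job in turn takes its cheapest remaining machine) gives 216 min, worse by 22.
Next-best assignment: Ridgeline→Machine M3, Harbor→Machine M2, Talus→Machine M4 = 216 min.
No other one-to-one assignment undercuts 194 min.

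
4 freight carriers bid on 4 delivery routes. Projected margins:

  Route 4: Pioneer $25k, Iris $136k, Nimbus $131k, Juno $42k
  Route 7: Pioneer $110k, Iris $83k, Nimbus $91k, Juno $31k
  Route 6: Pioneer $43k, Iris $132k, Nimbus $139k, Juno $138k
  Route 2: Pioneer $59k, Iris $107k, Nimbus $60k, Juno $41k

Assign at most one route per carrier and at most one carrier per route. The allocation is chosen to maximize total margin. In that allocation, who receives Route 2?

This is the linear assignment problem.
Optimal: Pioneer→Route 7 ($110k), Iris→Route 2 ($107k), Nimbus→Route 4 ($131k), Juno→Route 6 ($138k) — total 110+107+131+138 = $486k.
Max-entry greedy (repeatedly take the single best remaining cell) gives $426k, worse by 60.
Swapping Nimbus↔Iris (Nimbus→Route 2 $60k, Iris→Route 4 $136k) loses 42.
Iris's own top route is Route 4 ($136k), but forcing Iris→Route 4 and reassigning the rest optimally gives only $444k — worse by 42.

Iris receives Route 2.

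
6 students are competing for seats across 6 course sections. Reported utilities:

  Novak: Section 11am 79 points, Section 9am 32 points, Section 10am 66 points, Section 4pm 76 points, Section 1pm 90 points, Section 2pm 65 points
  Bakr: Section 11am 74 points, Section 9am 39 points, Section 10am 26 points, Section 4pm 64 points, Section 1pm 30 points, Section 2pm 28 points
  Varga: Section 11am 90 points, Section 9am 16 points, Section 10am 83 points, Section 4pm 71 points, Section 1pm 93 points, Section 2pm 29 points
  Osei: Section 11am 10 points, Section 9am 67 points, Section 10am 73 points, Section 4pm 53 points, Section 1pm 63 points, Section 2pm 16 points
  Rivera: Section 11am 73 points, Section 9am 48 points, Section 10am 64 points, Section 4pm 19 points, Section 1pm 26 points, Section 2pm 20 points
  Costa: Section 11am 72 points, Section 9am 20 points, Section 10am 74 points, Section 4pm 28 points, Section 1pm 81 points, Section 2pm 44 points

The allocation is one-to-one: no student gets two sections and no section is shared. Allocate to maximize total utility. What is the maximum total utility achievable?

Optimal: Novak→Section 2pm (65 points), Bakr→Section 4pm (64 points), Varga→Section 1pm (93 points), Osei→Section 9am (67 points), Rivera→Section 11am (73 points), Costa→Section 10am (74 points) — total 65+64+93+67+73+74 = 436 points.
Column-greedy (each section in turn goes to its best remaining student) gives 357 points, worse by 79.
Swapping Costa↔Bakr (Costa→Section 4pm 28 points, Bakr→Section 10am 26 points) loses 84.
No other one-to-one assignment exceeds 436 points.

Max total: 436 points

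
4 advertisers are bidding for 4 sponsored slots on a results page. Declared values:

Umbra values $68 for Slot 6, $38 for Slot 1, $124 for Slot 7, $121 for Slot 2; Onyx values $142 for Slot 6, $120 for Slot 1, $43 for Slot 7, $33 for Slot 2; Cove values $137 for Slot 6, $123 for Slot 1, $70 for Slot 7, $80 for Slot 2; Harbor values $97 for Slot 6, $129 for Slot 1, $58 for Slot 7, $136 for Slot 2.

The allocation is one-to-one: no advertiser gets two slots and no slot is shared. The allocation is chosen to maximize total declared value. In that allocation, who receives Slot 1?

This is a one-to-one assignment (maximum-weight bipartite matching).
Optimal: Umbra→Slot 7 ($124), Onyx→Slot 6 ($142), Cove→Slot 1 ($123), Harbor→Slot 2 ($136) — total 124+142+123+136 = $525.
Column-greedy (each slot in turn goes to its best remaining advertiser) gives $475, worse by 50.
Next-best assignment: Umbra→Slot 7, Onyx→Slot 1, Cove→Slot 6, Harbor→Slot 2 = $517.
Every other assignment is strictly worse.
Cove's own top slot is Slot 6 ($137), but forcing Cove→Slot 6 and reassigning the rest optimally gives only $517 — worse by 8.

Cove receives Slot 1.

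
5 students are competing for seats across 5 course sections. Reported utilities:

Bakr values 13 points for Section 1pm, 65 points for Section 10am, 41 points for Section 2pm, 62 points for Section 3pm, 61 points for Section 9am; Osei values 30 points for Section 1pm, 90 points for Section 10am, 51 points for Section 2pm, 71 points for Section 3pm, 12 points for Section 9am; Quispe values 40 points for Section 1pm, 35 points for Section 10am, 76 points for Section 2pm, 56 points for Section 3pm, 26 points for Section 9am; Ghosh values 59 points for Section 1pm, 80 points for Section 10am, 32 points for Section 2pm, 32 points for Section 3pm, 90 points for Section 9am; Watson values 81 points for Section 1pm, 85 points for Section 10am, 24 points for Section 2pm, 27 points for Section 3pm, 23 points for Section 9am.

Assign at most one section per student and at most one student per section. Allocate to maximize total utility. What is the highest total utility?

Max total: 399 points

This is the linear assignment problem.
Optimal: Bakr→Section 3pm (62 points), Osei→Section 10am (90 points), Quispe→Section 2pm (76 points), Ghosh→Section 9am (90 points), Watson→Section 1pm (81 points) — total 62+90+76+90+81 = 399 points.
Next-best assignment: Bakr→Section 10am, Osei→Section 3pm, Quispe→Section 2pm, Ghosh→Section 9am, Watson→Section 1pm = 383 points.
No other one-to-one assignment exceeds 399 points.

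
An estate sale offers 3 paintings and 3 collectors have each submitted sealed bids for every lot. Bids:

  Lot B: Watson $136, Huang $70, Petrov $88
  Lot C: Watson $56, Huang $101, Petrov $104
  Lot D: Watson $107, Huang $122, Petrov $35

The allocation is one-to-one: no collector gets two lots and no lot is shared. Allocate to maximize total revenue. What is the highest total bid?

Max total: $362

Optimal: Watson→Lot B ($136), Huang→Lot D ($122), Petrov→Lot C ($104) — total 136+122+104 = $362.
Swapping Huang↔Watson (Huang→Lot B $70, Watson→Lot D $107) loses 81.
No other one-to-one assignment exceeds $362.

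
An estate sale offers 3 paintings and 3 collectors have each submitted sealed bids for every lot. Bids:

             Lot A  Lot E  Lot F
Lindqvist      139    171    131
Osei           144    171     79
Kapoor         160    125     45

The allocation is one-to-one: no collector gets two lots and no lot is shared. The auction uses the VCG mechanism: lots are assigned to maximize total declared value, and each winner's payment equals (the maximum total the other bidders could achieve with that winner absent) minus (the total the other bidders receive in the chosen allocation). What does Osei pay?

Osei pays $40.

Efficient allocation: Lindqvist→Lot F ($131), Osei→Lot E ($171), Kapoor→Lot A ($160); total welfare W = $462.
Osei receives Lot E at value $171, so the others get W − 171 = $291.
Without Osei: best allocation of the remaining 2 bidders over all 3 lots is Lindqvist→Lot E ($171), Kapoor→Lot A ($160), total $331.
VCG payment = (others' best without Osei) − (others' welfare with Osei) = 331 − 291 = $40.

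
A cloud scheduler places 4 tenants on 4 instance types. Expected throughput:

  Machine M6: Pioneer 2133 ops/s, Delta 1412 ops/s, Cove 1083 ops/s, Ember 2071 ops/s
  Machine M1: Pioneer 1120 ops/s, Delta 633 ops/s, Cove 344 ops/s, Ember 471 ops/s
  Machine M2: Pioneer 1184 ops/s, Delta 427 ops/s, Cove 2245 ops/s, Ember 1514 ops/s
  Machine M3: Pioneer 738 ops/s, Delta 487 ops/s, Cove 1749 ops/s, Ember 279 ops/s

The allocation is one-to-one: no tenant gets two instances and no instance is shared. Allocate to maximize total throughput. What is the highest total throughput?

Optimal: Pioneer→Machine M6 (2133 ops/s), Delta→Machine M1 (633 ops/s), Cove→Machine M3 (1749 ops/s), Ember→Machine M2 (1514 ops/s) — total 2133+633+1749+1514 = 6029 ops/s.
Max-entry greedy (repeatedly take the single best remaining cell) gives 5290 ops/s, worse by 739.
Next-best assignment: Pioneer→Machine M1, Delta→Machine M3, Cove→Machine M2, Ember→Machine M6 = 5923 ops/s.

Maximum total: 6029 ops/s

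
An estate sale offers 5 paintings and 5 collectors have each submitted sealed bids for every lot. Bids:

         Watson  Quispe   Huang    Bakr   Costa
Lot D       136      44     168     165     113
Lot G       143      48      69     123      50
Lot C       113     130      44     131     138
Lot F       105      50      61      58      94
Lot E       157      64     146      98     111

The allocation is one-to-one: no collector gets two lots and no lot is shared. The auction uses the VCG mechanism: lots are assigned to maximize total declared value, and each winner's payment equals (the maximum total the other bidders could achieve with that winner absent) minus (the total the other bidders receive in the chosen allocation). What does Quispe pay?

Efficient allocation: Watson→Lot G ($143), Quispe→Lot C ($130), Huang→Lot E ($146), Bakr→Lot D ($165), Costa→Lot F ($94); total welfare W = $678.
Quispe receives Lot C at value $130, so the others get W − 130 = $548.
Without Quispe: best allocation of the remaining 4 bidders over all 5 lots is Watson→Lot G ($143), Huang→Lot E ($146), Bakr→Lot D ($165), Costa→Lot C ($138), total $592.
VCG payment = (others' best without Quispe) − (others' welfare with Quispe) = 592 − 548 = $44.

Quispe pays $44.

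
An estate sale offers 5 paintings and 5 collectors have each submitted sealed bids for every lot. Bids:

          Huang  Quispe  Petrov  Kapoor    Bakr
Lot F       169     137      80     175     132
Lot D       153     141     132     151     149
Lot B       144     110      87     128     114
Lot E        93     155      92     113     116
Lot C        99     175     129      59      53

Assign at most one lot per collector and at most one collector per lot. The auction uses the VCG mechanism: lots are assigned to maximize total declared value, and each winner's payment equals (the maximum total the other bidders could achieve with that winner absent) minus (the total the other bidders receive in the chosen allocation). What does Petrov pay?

Petrov pays $20.

Efficient allocation: Huang→Lot B ($144), Quispe→Lot E ($155), Petrov→Lot C ($129), Kapoor→Lot F ($175), Bakr→Lot D ($149); total welfare W = $752.
Petrov receives Lot C at value $129, so the others get W − 129 = $623.
Without Petrov: best allocation of the remaining 4 bidders over all 5 lots is Huang→Lot B ($144), Quispe→Lot C ($175), Kapoor→Lot F ($175), Bakr→Lot D ($149), total $643.
VCG payment = (others' best without Petrov) − (others' welfare with Petrov) = 643 − 623 = $20.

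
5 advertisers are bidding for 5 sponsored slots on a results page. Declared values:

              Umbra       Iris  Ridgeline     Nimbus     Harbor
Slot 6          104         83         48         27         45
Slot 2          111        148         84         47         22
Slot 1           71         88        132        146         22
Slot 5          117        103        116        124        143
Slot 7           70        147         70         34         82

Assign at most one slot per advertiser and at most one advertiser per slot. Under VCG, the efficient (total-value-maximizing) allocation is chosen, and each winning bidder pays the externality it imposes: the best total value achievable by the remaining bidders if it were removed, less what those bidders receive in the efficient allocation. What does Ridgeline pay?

Ridgeline pays $7.

Efficient allocation: Umbra→Slot 6 ($104), Iris→Slot 7 ($147), Ridgeline→Slot 2 ($84), Nimbus→Slot 1 ($146), Harbor→Slot 5 ($143); total welfare W = $624.
Ridgeline receives Slot 2 at value $84, so the others get W − 84 = $540.
Without Ridgeline: best allocation of the remaining 4 bidders over all 5 slots is Umbra→Slot 2 ($111), Iris→Slot 7 ($147), Nimbus→Slot 1 ($146), Harbor→Slot 5 ($143), total $547.
VCG payment = (others' best without Ridgeline) − (others' welfare with Ridgeline) = 547 − 540 = $7.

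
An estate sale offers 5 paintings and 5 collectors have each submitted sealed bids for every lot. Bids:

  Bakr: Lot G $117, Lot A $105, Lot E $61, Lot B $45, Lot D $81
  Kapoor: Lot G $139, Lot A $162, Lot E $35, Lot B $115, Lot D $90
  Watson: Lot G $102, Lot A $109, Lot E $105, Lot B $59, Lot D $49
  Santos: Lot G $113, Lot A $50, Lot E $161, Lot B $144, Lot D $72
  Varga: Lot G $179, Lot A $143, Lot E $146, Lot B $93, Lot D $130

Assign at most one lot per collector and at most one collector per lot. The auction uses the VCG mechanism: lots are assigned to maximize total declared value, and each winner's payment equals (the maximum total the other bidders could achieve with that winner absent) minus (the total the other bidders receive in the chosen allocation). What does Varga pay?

Varga pays $36.

Efficient allocation: Bakr→Lot D ($81), Kapoor→Lot A ($162), Watson→Lot E ($105), Santos→Lot B ($144), Varga→Lot G ($179); total welfare W = $671.
Varga receives Lot G at value $179, so the others get W − 179 = $492.
Without Varga: best allocation of the remaining 4 bidders over all 5 lots is Bakr→Lot G ($117), Kapoor→Lot A ($162), Watson→Lot E ($105), Santos→Lot B ($144), total $528.
VCG payment = (others' best without Varga) − (others' welfare with Varga) = 528 − 492 = $36.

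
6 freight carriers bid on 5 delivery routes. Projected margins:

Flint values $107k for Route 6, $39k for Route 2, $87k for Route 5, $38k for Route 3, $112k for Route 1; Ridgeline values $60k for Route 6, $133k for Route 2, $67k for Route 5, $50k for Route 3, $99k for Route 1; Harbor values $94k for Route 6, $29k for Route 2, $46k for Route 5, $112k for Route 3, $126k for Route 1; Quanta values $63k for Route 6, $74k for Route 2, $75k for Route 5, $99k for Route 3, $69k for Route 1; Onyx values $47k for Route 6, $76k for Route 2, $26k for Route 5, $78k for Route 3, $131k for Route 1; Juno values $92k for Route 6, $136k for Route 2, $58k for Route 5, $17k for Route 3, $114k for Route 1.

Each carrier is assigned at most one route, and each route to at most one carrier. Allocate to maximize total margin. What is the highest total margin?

Maximum total: $561k

Optimal: Flint→Route 6 ($107k), Juno→Route 2 ($136k), Quanta→Route 5 ($75k), Harbor→Route 3 ($112k), Onyx→Route 1 ($131k) — total 107+136+75+112+131 = $561k.
Row-greedy (each carrier in turn takes its best remaining route) gives $479k, worse by 82.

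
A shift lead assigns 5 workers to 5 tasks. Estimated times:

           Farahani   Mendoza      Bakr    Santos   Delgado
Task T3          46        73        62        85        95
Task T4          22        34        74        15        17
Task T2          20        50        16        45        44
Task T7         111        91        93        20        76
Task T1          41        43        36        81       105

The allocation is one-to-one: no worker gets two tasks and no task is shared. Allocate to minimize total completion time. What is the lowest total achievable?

Optimal: Farahani→Task T3 (46 min), Mendoza→Task T1 (43 min), Bakr→Task T2 (16 min), Santos→Task T7 (20 min), Delgado→Task T4 (17 min) — total 46+43+16+20+17 = 142 min.
Column-greedy (each task in turn goes to its cheapest remaining worker) gives 196 min, worse by 54.
Every other assignment is strictly worse.

Min total: 142 min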